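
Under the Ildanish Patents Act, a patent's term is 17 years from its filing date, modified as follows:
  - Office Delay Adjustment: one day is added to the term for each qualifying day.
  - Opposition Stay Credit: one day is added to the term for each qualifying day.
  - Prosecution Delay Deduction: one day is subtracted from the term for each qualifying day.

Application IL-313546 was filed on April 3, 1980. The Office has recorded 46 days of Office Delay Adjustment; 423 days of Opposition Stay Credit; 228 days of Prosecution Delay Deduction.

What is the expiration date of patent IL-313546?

November 30, 1997

Base term: filing date + 17 years → 3 April 1997.
Office Delay Adjustment: +46 days → 19 May 1997.
Opposition Stay Credit: +423 days → 16 July 1998.
Prosecution Delay Deduction: −228 days → 30 November 1997.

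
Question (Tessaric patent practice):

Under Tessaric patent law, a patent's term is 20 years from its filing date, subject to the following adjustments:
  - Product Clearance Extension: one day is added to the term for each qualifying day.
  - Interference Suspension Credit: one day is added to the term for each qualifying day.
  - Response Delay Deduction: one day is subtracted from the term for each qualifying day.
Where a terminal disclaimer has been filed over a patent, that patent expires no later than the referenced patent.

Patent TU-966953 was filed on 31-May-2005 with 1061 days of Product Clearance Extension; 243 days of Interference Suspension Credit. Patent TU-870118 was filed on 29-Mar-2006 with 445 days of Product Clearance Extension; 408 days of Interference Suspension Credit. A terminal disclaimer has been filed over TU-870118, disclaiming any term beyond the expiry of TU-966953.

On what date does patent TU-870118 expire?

2028-07-29

Natural term of TU-870118:
  Base: filing + 20 years → 29 March 2026.
  Product Clearance Extension: +445 days → 17 June 2027.
  Interference Suspension Credit: +408 days → 29 July 2028.
Expiry of referenced patent TU-966953:
  Base: filing + 20 years → 31 May 2025.
  Product Clearance Extension: +1061 days → 26 April 2028.
  Interference Suspension Credit: +243 days → 25 December 2028.
Terminal disclaimer: TU-870118 expires on the earlier of 29 July 2028 and 25 December 2028.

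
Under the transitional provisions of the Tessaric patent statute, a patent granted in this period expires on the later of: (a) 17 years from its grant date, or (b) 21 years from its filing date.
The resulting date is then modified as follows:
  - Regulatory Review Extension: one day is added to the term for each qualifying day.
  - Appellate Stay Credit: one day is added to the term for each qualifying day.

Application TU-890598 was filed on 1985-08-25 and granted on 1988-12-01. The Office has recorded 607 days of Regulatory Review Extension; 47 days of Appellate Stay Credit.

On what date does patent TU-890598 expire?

(a) grant + 17 years → 1 December 2005.
(b) filing + 21 years → 25 August 2006.
Later of the two: 25 August 2006.
Regulatory Review Extension: +607 days → 23 April 2008.
Appellate Stay Credit: +47 days → 9 June 2008.

June 9, 2008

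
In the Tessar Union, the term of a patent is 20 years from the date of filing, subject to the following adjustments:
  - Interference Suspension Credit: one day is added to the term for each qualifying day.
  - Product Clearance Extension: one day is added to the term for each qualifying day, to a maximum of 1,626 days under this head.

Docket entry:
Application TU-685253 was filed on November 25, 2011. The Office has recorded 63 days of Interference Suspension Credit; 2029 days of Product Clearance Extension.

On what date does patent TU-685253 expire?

Base term: filing date + 20 years → 25 November 2031.
Interference Suspension Credit: +63 days → 27 January 2032.
Product Clearance Extension: 2029 days claimed exceeds the 1626-day cap, so +1626 days → 10 July 2036.

2036-07-10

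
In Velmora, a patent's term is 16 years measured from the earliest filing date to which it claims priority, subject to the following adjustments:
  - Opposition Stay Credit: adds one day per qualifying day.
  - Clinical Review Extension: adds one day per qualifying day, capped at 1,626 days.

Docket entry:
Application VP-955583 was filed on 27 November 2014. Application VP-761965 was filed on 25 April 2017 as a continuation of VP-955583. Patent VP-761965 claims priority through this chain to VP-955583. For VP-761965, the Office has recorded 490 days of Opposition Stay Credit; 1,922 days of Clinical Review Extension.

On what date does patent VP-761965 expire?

Earliest priority filing: 27 November 2014.
Base term: 27 November 2014 + 16 years → 27 November 2030.
Opposition Stay Credit: +490 days → 31 March 2032.
Clinical Review Extension: 1922 days claimed exceeds the 1626-day cap, so +1626 days → 12 September 2036.

September 12, 2036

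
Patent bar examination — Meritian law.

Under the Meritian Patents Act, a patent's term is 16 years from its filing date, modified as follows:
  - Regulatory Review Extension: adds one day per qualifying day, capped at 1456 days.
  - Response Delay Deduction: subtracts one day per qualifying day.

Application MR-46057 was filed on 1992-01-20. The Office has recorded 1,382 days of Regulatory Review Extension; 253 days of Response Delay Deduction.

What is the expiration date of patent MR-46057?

February 22, 2011

Base term: filing date + 16 years → 20 January 2008.
Regulatory Review Extension: 1382 days (within the 1456-day cap) → +1382 days → 2 November 2011.
Response Delay Deduction: −253 days → 22 February 2011.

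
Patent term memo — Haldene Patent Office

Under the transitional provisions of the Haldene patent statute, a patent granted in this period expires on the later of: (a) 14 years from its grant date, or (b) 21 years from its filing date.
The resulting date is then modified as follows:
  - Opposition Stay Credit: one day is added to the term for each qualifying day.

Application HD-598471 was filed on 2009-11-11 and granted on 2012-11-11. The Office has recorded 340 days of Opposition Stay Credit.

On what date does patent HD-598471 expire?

(a) grant + 14 years → 11 November 2026.
(b) filing + 21 years → 11 November 2030.
Later of the two: 11 November 2030.
Opposition Stay Credit: +340 days → 17 October 2031.

October 17, 2031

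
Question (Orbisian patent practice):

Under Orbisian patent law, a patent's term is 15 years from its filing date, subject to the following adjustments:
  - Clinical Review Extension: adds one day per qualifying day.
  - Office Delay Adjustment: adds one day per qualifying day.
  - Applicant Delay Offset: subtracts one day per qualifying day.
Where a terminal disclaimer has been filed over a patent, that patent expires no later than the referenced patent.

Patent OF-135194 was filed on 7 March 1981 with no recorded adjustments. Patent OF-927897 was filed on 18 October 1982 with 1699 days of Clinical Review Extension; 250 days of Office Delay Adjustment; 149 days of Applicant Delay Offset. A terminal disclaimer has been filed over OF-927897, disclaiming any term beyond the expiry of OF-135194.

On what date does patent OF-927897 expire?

March 7, 1996

Natural term of OF-927897:
  Base: filing + 15 years → 18 October 1997.
  Clinical Review Extension: +1699 days → 13 June 2002.
  Office Delay Adjustment: +250 days → 18 February 2003.
  Applicant Delay Offset: −149 days → 22 September 2002.
Expiry of referenced patent OF-135194:
  Base: filing + 15 years → 7 March 1996.
Terminal disclaimer: OF-927897 expires on the earlier of 22 September 2002 and 7 March 1996.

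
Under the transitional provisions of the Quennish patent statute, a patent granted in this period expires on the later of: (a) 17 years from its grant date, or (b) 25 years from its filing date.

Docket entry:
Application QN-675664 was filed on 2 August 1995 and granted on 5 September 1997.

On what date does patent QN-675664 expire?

(a) grant + 17 years → 5 September 2014.
(b) filing + 25 years → 2 August 2020.
Later of the two: 2 August 2020.

2020-08-02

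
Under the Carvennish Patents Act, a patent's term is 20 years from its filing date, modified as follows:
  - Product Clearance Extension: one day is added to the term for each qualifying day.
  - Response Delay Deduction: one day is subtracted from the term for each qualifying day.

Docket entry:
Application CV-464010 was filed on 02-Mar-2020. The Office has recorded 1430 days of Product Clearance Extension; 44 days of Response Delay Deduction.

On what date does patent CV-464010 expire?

December 18, 2043

Base term: filing date + 20 years → 2 March 2040.
Product Clearance Extension: +1430 days → 31 January 2044.
Response Delay Deduction: −44 days → 18 December 2043.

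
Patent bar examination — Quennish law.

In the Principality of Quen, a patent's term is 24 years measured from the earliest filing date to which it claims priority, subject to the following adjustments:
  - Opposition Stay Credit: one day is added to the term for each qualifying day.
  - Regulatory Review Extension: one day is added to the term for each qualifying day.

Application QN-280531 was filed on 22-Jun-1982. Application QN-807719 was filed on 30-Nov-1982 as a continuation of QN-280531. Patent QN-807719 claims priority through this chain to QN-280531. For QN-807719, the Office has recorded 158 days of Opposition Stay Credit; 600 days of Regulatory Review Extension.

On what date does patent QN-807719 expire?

Earliest priority filing: 22 June 1982.
Base term: 22 June 1982 + 24 years → 22 June 2006.
Opposition Stay Credit: +158 days → 27 November 2006.
Regulatory Review Extension: +600 days → 19 July 2008.

2008-07-19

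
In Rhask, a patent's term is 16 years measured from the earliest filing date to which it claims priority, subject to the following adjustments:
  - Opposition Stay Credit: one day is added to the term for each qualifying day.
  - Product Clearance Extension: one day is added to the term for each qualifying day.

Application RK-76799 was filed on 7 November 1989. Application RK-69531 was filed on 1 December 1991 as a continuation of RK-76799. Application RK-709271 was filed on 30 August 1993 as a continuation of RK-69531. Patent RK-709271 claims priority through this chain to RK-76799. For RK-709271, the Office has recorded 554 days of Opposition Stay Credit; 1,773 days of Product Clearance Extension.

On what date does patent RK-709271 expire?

2012-03-22

Earliest priority filing: 7 November 1989.
Base term: 7 November 1989 + 16 years → 7 November 2005.
Opposition Stay Credit: +554 days → 15 May 2007.
Product Clearance Extension: +1773 days → 22 March 2012.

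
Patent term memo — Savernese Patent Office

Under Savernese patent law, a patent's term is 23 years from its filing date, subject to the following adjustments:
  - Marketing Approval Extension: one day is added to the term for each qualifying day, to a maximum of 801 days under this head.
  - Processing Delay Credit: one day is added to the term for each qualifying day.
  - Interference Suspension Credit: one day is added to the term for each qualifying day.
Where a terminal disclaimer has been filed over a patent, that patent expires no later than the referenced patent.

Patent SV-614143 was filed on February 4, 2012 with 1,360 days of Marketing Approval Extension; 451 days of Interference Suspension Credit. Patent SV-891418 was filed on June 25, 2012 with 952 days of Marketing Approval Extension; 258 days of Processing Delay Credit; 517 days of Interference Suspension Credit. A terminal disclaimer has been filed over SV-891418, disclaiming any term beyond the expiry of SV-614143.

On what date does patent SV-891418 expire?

Natural term of SV-891418:
  Base: filing + 23 years → 25 June 2035.
  Marketing Approval Extension: 952 days claimed exceeds the 801-day cap, so +801 days → 3 September 2037.
  Processing Delay Credit: +258 days → 19 May 2038.
  Interference Suspension Credit: +517 days → 18 October 2039.
Expiry of referenced patent SV-614143:
  Base: filing + 23 years → 4 February 2035.
  Marketing Approval Extension: 1360 days claimed exceeds the 801-day cap, so +801 days → 15 April 2037.
  Interference Suspension Credit: +451 days → 10 July 2038.
Terminal disclaimer: SV-891418 expires on the earlier of 18 October 2039 and 10 July 2038.

July 10, 2038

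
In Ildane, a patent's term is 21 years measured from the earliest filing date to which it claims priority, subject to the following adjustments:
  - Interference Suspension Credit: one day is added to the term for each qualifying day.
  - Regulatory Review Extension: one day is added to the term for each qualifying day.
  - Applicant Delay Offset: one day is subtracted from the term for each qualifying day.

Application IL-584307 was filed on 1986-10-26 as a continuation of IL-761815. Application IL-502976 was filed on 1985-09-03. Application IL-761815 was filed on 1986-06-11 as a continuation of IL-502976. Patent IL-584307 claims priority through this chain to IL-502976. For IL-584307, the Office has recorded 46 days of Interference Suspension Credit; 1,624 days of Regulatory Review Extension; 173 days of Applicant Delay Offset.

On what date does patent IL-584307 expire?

October 9, 2010

Earliest priority filing: 3 September 1985.
Base term: 3 September 1985 + 21 years → 3 September 2006.
Interference Suspension Credit: +46 days → 19 October 2006.
Regulatory Review Extension: +1624 days → 31 March 2011.
Applicant Delay Offset: −173 days → 9 October 2010.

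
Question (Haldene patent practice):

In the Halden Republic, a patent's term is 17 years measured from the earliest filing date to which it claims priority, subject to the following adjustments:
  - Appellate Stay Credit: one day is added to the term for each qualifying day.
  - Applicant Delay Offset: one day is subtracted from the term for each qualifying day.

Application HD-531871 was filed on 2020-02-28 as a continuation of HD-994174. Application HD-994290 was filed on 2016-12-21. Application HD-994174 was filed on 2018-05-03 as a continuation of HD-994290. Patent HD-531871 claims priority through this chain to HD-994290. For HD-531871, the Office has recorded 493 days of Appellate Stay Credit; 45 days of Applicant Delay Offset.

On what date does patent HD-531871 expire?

March 14, 2035

Earliest priority filing: 21 December 2016.
Base term: 21 December 2016 + 17 years → 21 December 2033.
Appellate Stay Credit: +493 days → 28 April 2035.
Applicant Delay Offset: −45 days → 14 March 2035.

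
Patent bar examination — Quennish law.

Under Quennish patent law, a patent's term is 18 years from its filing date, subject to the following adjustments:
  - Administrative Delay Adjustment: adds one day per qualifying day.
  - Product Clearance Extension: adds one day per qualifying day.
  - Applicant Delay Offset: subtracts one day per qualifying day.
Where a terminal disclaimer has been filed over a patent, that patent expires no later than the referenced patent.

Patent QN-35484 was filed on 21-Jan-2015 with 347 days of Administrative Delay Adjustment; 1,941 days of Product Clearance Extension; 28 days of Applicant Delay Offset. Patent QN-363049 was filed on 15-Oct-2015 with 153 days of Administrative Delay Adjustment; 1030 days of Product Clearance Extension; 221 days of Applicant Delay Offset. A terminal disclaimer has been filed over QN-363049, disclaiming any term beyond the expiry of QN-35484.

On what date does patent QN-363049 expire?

Natural term of QN-363049:
  Base: filing + 18 years → 15 October 2033.
  Administrative Delay Adjustment: +153 days → 17 March 2034.
  Product Clearance Extension: +1030 days → 10 January 2037.
  Applicant Delay Offset: −221 days → 3 June 2036.
Expiry of referenced patent QN-35484:
  Base: filing + 18 years → 21 January 2033.
  Administrative Delay Adjustment: +347 days → 3 January 2034.
  Product Clearance Extension: +1941 days → 28 April 2039.
  Applicant Delay Offset: −28 days → 31 March 2039.
Terminal disclaimer: QN-363049 expires on the earlier of 3 June 2036 and 31 March 2039.

2036-06-03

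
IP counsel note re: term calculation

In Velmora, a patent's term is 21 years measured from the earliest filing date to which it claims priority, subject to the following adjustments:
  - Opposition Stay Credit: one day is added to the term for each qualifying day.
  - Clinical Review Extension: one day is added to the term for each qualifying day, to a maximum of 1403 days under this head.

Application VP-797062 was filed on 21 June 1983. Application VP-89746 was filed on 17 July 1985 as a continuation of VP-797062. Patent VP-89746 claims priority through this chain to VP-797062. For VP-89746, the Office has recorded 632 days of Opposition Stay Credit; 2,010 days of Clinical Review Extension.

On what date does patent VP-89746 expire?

2010-01-16

Earliest priority filing: 21 June 1983.
Base term: 21 June 1983 + 21 years → 21 June 2004.
Opposition Stay Credit: +632 days → 15 March 2006.
Clinical Review Extension: 2010 days claimed exceeds the 1403-day cap, so +1403 days → 16 January 2010.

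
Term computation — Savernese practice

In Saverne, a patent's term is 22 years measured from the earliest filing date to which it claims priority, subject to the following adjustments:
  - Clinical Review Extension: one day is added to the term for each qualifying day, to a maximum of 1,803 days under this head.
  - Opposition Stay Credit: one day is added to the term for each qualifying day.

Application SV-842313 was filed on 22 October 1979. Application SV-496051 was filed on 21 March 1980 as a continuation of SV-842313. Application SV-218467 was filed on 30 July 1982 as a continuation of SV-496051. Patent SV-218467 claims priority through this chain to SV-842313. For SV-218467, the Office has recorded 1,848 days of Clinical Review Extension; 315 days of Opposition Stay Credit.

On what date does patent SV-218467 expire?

Earliest priority filing: 22 October 1979.
Base term: 22 October 1979 + 22 years → 22 October 2001.
Clinical Review Extension: 1848 days claimed exceeds the 1803-day cap, so +1803 days → 29 September 2006.
Opposition Stay Credit: +315 days → 10 August 2007.

August 10, 2007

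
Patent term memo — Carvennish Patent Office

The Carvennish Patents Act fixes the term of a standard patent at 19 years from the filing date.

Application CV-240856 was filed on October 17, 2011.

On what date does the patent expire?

Filing date + 19 years → 17 October 2030.

2030-10-17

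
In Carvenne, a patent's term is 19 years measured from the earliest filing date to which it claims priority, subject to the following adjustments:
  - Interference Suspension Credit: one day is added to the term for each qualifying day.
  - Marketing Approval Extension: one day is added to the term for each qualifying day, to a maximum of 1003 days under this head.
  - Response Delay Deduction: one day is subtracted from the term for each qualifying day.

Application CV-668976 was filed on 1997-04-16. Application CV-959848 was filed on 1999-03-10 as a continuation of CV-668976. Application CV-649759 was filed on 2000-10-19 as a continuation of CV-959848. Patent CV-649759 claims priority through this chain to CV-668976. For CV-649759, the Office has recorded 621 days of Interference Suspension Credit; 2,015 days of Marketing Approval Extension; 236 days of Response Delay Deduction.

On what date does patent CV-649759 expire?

2020-02-03

Earliest priority filing: 16 April 1997.
Base term: 16 April 1997 + 19 years → 16 April 2016.
Interference Suspension Credit: +621 days → 28 December 2017.
Marketing Approval Extension: 2015 days claimed exceeds the 1003-day cap, so +1003 days → 26 September 2020.
Response Delay Deduction: −236 days → 3 February 2020.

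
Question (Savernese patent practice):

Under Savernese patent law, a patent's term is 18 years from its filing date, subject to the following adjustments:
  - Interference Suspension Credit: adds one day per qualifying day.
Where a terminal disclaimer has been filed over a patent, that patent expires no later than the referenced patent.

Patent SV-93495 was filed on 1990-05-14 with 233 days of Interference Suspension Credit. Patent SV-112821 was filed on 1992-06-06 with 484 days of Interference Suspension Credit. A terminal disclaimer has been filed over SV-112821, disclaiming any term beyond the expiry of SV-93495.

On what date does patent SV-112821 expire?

Natural term of SV-112821:
  Base: filing + 18 years → 6 June 2010.
  Interference Suspension Credit: +484 days → 3 October 2011.
Expiry of referenced patent SV-93495:
  Base: filing + 18 years → 14 May 2008.
  Interference Suspension Credit: +233 days → 2 January 2009.
Terminal disclaimer: SV-112821 expires on the earlier of 3 October 2011 and 2 January 2009.

January 2, 2009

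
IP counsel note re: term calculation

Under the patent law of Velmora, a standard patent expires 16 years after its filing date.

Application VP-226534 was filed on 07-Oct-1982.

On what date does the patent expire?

October 7, 1998

Filing date + 16 years → 7 October 1998.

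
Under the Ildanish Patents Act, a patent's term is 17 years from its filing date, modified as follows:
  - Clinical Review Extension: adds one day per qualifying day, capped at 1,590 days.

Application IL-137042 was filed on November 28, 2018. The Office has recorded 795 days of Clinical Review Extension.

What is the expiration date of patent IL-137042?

2038-01-31

Base term: filing date + 17 years → 28 November 2035.
Clinical Review Extension: 795 days (within the 1590-day cap) → +795 days → 31 January 2038.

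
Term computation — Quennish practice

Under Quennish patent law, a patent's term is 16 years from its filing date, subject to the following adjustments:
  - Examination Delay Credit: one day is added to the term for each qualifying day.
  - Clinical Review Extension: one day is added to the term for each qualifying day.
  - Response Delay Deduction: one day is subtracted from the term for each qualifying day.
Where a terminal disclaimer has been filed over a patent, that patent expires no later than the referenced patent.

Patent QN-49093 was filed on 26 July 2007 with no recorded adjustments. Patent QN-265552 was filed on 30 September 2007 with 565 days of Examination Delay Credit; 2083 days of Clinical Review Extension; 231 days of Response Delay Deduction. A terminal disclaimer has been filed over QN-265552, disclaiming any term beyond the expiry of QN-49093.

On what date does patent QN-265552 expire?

2023-07-26

Natural term of QN-265552:
  Base: filing + 16 years → 30 September 2023.
  Examination Delay Credit: +565 days → 17 April 2025.
  Clinical Review Extension: +2083 days → 30 December 2030.
  Response Delay Deduction: −231 days → 13 May 2030.
Expiry of referenced patent QN-49093:
  Base: filing + 16 years → 26 July 2023.
Terminal disclaimer: QN-265552 expires on the earlier of 13 May 2030 and 26 July 2023.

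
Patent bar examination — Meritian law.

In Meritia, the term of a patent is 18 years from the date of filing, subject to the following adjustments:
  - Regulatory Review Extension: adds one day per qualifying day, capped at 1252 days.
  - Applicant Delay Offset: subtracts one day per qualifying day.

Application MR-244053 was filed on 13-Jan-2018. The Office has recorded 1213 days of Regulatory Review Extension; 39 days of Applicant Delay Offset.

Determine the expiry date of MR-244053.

April 1, 2039

Base term: filing date + 18 years → 13 January 2036.
Regulatory Review Extension: 1213 days (within the 1252-day cap) → +1213 days → 10 May 2039.
Applicant Delay Offset: −39 days → 1 April 2039.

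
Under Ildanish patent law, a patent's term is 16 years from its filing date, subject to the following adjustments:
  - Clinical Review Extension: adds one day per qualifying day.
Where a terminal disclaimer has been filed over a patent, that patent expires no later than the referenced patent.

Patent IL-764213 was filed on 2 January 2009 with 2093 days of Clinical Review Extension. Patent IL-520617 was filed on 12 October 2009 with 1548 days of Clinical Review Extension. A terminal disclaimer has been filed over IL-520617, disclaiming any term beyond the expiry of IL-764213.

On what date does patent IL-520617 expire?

Natural term of IL-520617:
  Base: filing + 16 years → 12 October 2025.
  Clinical Review Extension: +1548 days → 7 January 2030.
Expiry of referenced patent IL-764213:
  Base: filing + 16 years → 2 January 2025.
  Clinical Review Extension: +2093 days → 26 September 2030.
Terminal disclaimer: IL-520617 expires on the earlier of 7 January 2030 and 26 September 2030.

January 7, 2030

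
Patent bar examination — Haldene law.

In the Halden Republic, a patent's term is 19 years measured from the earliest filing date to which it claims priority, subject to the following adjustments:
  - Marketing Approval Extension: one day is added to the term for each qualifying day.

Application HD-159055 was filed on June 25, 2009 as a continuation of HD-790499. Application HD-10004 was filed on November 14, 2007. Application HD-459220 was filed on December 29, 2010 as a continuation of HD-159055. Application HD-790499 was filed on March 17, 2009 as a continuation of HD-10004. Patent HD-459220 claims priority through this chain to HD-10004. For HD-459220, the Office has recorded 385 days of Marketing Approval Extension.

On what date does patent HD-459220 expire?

Earliest priority filing: 14 November 2007.
Base term: 14 November 2007 + 19 years → 14 November 2026.
Marketing Approval Extension: +385 days → 4 December 2027.

December 4, 2027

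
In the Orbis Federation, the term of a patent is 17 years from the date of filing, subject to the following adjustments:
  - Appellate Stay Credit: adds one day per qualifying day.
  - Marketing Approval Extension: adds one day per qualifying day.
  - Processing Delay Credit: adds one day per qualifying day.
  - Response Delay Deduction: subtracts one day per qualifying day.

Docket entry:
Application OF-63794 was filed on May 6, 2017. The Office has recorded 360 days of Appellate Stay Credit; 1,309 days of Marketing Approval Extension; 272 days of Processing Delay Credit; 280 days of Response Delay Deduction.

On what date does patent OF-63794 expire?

Base term: filing date + 17 years → 6 May 2034.
Appellate Stay Credit: +360 days → 1 May 2035.
Marketing Approval Extension: +1309 days → 30 November 2038.
Processing Delay Credit: +272 days → 29 August 2039.
Response Delay Deduction: −280 days → 22 November 2038.

2038-11-22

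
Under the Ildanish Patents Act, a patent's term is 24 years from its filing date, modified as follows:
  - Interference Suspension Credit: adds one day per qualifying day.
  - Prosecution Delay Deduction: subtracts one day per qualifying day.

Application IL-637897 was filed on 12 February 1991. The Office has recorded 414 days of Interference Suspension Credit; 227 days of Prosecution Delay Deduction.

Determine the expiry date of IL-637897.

Base term: filing date + 24 years → 12 February 2015.
Interference Suspension Credit: +414 days → 1 April 2016.
Prosecution Delay Deduction: −227 days → 18 August 2015.

2015-08-18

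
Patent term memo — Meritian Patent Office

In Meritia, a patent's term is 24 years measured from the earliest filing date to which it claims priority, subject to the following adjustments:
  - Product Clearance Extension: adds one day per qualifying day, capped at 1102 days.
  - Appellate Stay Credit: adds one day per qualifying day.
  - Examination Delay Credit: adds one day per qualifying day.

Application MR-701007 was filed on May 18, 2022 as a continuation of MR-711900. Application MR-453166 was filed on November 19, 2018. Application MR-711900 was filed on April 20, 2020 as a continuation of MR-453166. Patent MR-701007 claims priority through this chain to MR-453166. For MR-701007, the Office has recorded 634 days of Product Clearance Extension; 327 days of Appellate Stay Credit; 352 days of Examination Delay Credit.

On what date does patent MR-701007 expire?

June 24, 2046

Earliest priority filing: 19 November 2018.
Base term: 19 November 2018 + 24 years → 19 November 2042.
Product Clearance Extension: 634 days (within the 1102-day cap) → +634 days → 14 August 2044.
Appellate Stay Credit: +327 days → 7 July 2045.
Examination Delay Credit: +352 days → 24 June 2046.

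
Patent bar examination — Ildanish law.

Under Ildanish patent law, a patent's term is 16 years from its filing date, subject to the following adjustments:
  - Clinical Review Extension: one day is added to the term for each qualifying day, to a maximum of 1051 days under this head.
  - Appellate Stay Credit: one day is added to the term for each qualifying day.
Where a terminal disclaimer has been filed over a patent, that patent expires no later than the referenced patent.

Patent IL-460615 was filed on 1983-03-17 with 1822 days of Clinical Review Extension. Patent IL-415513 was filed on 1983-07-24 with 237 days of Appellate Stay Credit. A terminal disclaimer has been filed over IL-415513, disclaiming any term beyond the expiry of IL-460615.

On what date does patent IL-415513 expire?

Natural term of IL-415513:
  Base: filing + 16 years → 24 July 1999.
  Appellate Stay Credit: +237 days → 17 March 2000.
Expiry of referenced patent IL-460615:
  Base: filing + 16 years → 17 March 1999.
  Clinical Review Extension: 1822 days claimed exceeds the 1051-day cap, so +1051 days → 31 January 2002.
Terminal disclaimer: IL-415513 expires on the earlier of 17 March 2000 and 31 January 2002.

2000-03-17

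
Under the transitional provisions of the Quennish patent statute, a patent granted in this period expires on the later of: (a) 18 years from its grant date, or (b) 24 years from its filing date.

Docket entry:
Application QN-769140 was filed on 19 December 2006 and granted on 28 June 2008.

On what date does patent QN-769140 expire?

(a) grant + 18 years → 28 June 2026.
(b) filing + 24 years → 19 December 2030.
Later of the two: 19 December 2030.

December 19, 2030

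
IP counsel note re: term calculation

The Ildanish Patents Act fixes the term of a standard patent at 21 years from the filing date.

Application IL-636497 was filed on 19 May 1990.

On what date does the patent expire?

Filing date + 21 years → 19 May 2011.

2011-05-19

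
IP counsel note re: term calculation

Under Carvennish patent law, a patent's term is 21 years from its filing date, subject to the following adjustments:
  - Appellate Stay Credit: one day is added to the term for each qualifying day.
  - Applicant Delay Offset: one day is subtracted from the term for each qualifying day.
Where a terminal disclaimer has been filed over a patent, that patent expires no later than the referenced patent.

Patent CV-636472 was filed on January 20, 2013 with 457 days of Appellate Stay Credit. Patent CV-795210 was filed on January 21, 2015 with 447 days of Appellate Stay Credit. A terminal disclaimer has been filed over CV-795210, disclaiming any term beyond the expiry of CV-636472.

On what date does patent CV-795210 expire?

Natural term of CV-795210:
  Base: filing + 21 years → 21 January 2036.
  Appellate Stay Credit: +447 days → 12 April 2037.
Expiry of referenced patent CV-636472:
  Base: filing + 21 years → 20 January 2034.
  Appellate Stay Credit: +457 days → 22 April 2035.
Terminal disclaimer: CV-795210 expires on the earlier of 12 April 2037 and 22 April 2035.

April 22, 2035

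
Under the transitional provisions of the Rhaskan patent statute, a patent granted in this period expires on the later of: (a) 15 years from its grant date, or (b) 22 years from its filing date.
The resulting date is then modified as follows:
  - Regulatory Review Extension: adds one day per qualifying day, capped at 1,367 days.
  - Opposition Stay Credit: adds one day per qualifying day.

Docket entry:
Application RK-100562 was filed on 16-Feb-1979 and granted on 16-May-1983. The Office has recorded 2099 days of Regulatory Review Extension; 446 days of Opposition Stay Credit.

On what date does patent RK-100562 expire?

2006-02-03

(a) grant + 15 years → 16 May 1998.
(b) filing + 22 years → 16 February 2001.
Later of the two: 16 February 2001.
Regulatory Review Extension: 2099 days claimed exceeds the 1367-day cap, so +1367 days → 14 November 2004.
Opposition Stay Credit: +446 days → 3 February 2006.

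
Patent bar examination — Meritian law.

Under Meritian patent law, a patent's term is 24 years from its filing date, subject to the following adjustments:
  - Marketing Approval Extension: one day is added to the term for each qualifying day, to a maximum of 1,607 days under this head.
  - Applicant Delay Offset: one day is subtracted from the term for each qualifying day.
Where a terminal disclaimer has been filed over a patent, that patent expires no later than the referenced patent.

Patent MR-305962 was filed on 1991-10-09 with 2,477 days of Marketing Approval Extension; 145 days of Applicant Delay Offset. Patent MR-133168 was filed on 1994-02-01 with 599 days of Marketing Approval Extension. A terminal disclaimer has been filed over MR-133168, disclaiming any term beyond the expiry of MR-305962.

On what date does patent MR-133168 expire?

September 23, 2019

Natural term of MR-133168:
  Base: filing + 24 years → 1 February 2018.
  Marketing Approval Extension: 599 days (within the 1607-day cap) → +599 days → 23 September 2019.
Expiry of referenced patent MR-305962:
  Base: filing + 24 years → 9 October 2015.
  Marketing Approval Extension: 2477 days claimed exceeds the 1607-day cap, so +1607 days → 3 March 2020.
  Applicant Delay Offset: −145 days → 10 October 2019.
Terminal disclaimer: MR-133168 expires on the earlier of 23 September 2019 and 10 October 2019.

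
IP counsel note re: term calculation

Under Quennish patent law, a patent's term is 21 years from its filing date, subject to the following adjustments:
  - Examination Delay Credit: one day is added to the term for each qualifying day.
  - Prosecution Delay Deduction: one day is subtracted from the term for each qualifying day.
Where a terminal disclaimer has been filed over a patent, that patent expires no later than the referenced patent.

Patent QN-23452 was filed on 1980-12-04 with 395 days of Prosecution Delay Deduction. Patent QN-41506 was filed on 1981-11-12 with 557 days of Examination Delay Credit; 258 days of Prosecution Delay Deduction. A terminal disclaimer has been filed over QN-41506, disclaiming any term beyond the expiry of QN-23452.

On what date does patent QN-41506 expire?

Natural term of QN-41506:
  Base: filing + 21 years → 12 November 2002.
  Examination Delay Credit: +557 days → 22 May 2004.
  Prosecution Delay Deduction: −258 days → 7 September 2003.
Expiry of referenced patent QN-23452:
  Base: filing + 21 years → 4 December 2001.
  Prosecution Delay Deduction: −395 days → 4 November 2000.
Terminal disclaimer: QN-41506 expires on the earlier of 7 September 2003 and 4 November 2000.

November 4, 2000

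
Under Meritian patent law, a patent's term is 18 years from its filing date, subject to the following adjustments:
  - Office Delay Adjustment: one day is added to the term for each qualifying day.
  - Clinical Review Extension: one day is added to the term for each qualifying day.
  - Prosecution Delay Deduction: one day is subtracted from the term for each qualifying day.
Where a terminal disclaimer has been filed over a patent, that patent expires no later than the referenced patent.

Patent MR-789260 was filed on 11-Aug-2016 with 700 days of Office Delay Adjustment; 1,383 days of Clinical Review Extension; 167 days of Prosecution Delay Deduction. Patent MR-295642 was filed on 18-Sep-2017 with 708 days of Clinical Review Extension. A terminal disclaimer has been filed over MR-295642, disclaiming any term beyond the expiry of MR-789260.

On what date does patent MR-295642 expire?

August 26, 2037

Natural term of MR-295642:
  Base: filing + 18 years → 18 September 2035.
  Clinical Review Extension: +708 days → 26 August 2037.
Expiry of referenced patent MR-789260:
  Base: filing + 18 years → 11 August 2034.
  Office Delay Adjustment: +700 days → 11 July 2036.
  Clinical Review Extension: +1383 days → 24 April 2040.
  Prosecution Delay Deduction: −167 days → 9 November 2039.
Terminal disclaimer: MR-295642 expires on the earlier of 26 August 2037 and 9 November 2039.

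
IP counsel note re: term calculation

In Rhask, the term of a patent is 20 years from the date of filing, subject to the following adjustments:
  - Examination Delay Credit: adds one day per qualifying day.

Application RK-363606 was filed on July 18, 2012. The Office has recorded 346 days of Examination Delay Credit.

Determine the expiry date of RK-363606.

Base term: filing date + 20 years → 18 July 2032.
Examination Delay Credit: +346 days → 29 June 2033.

2033-06-29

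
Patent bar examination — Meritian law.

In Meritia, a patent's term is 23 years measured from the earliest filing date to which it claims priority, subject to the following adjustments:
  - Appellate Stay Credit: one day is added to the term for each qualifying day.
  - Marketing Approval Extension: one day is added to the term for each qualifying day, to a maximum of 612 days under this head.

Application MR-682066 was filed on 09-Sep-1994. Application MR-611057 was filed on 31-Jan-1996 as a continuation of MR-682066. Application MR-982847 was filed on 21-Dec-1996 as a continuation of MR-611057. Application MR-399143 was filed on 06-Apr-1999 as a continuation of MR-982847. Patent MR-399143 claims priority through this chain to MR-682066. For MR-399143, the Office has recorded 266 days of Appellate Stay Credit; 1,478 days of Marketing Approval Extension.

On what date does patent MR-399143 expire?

2020-02-04

Earliest priority filing: 9 September 1994.
Base term: 9 September 1994 + 23 years → 9 September 2017.
Appellate Stay Credit: +266 days → 2 June 2018.
Marketing Approval Extension: 1478 days claimed exceeds the 612-day cap, so +612 days → 4 February 2020.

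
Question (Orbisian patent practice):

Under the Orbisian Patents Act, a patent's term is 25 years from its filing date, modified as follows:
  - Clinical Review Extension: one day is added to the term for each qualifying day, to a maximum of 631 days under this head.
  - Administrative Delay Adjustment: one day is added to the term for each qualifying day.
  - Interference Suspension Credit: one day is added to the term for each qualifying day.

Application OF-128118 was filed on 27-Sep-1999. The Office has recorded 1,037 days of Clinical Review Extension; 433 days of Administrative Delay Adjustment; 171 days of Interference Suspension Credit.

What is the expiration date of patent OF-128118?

2028-02-14

Base term: filing date + 25 years → 27 September 2024.
Clinical Review Extension: 1037 days claimed exceeds the 631-day cap, so +631 days → 20 June 2026.
Administrative Delay Adjustment: +433 days → 27 August 2027.
Interference Suspension Credit: +171 days → 14 February 2028.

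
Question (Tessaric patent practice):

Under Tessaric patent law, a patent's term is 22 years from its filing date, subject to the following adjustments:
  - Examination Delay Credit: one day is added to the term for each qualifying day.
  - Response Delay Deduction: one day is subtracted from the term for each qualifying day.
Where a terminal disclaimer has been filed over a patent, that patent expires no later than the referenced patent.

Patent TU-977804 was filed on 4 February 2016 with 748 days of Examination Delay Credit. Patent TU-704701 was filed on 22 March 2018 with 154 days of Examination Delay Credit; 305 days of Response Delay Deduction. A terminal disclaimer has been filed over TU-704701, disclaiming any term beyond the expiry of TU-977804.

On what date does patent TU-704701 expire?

Natural term of TU-704701:
  Base: filing + 22 years → 22 March 2040.
  Examination Delay Credit: +154 days → 23 August 2040.
  Response Delay Deduction: −305 days → 23 October 2039.
Expiry of referenced patent TU-977804:
  Base: filing + 22 years → 4 February 2038.
  Examination Delay Credit: +748 days → 22 February 2040.
Terminal disclaimer: TU-704701 expires on the earlier of 23 October 2039 and 22 February 2040.

October 23, 2039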